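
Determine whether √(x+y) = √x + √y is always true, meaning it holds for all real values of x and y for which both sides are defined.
No, this is NOT an identity.

Claim: √(x+y) = √x + √y.
Test a specific point where both sides are defined: x = 4, y = 2.
LHS = √(x+y) ≈ 2.4495
RHS = √x + √y ≈ 3.4142
Since 2.4495 ≠ 3.4142, the equation fails at this point, so it cannot hold for all real values of x and y for which both sides are defined.
Squaring the right side gives x + 2√(xy) + y, not x + y.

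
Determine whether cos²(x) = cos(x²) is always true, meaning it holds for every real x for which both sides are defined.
Claim: cos²(x) = cos(x²).
Test a specific point where both sides are defined: x = 3π/4.
LHS = cos²(x) ≈ 0.5000
RHS = cos(x²) ≈ 0.7442
Since 0.5000 ≠ 0.7442, the equation fails at this point, so it cannot hold for every real x for which both sides are defined.
cos²(x) means (cos x)², squaring the output; cos(x²) squares the input. These are different functions.

Conclusion: No, this is NOT an identity.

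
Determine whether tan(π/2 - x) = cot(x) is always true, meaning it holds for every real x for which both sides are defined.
Claim: tan(π/2 - x) = cot(x).
Reasoning: tan(π/2 - x) = sin(π/2 - x)/cos(π/2 - x) = cos(x)/sin(x) = cot(x), using the cofunction identities sin(π/2 - x) = cos(x) and cos(π/2 - x) = sin(x).
So the two sides agree for every real x for which both sides are defined.

Conclusion: Yes, this is an identity.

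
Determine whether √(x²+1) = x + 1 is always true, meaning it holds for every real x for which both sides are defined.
No, this is NOT an identity.

Claim: √(x²+1) = x + 1.
Test a specific point where both sides are defined: x = 4.
LHS = √(x²+1) ≈ 4.1231
RHS = x + 1 ≈ 5.0000
Since 4.1231 ≠ 5.0000, the equation fails at this point, so it cannot hold for every real x for which both sides are defined.
(x+1)² = x² + 2x + 1 ≠ x² + 1 unless x = 0.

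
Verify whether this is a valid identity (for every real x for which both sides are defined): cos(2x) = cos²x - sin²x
Claim: cos(2x) = cos²x - sin²x.
Reasoning: Put y = x in the addition formula cos(x+y) = cos(x)cos(y) - sin(x)sin(y): cos(2x) = cos²x - sin²x.
So the two sides agree for every real x for which both sides are defined.

Conclusion: Yes, this is an identity.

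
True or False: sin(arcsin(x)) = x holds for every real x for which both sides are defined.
True.

Claim: sin(arcsin(x)) = x.
Reasoning: For -1 ≤ x ≤ 1 (where arcsin is defined), arcsin(x) is by definition an angle whose sine equals x. Taking the sine of that angle returns x. (Note the other order, arcsin(sin x) = x, is NOT an identity.)
So the two sides agree for every real x for which both sides are defined.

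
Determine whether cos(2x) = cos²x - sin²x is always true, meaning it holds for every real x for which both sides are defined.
Yes, this is an identity.

Claim: cos(2x) = cos²x - sin²x.
Reasoning: Put y = x in the addition formula cos(x+y) = cos(x)cos(y) - sin(x)sin(y): cos(2x) = cos²x - sin²x.
So the two sides agree for every real x for which both sides are defined.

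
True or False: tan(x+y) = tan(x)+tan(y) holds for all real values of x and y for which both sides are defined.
Claim: tan(x+y) = tan(x)+tan(y).
Test a specific point where both sides are defined: x = 3π/4, y = π/3.
LHS = tan(x+y) ≈ 0.2679
RHS = tan(x)+tan(y) ≈ 0.7321
Since 0.2679 ≠ 0.7321, the equation fails at this point, so it cannot hold for all real values of x and y for which both sides are defined.
The correct formula is tan(x+y) = (tan(x) + tan(y))/(1 - tan(x)tan(y)).

Conclusion: False.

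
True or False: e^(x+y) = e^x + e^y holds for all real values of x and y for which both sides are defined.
False.

Claim: e^(x+y) = e^x + e^y.
Test a specific point where both sides are defined: x = 1, y = -1.
LHS = e^(x+y) ≈ 1.0000
RHS = e^x + e^y ≈ 3.0862
Since 1.0000 ≠ 3.0862, the equation fails at this point, so it cannot hold for all real values of x and y for which both sides are defined.
The correct rule is e^(x+y) = e^x · e^y (a product, not a sum).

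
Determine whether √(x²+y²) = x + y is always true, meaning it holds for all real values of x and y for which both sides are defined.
Claim: √(x²+y²) = x + y.
Test a specific point where both sides are defined: x = -1, y = 2.
LHS = √(x²+y²) ≈ 2.2361
RHS = x + y ≈ 1.0000
Since 2.2361 ≠ 1.0000, the equation fails at this point, so it cannot hold for all real values of x and y for which both sides are defined.
(x+y)² = x² + 2xy + y², not x² + y², so the square root does not split this way.

Conclusion: No, this is NOT an identity.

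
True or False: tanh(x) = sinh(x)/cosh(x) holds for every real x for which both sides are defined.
Claim: tanh(x) = sinh(x)/cosh(x).
Reasoning: tanh(x) is defined as sinh(x)/cosh(x) = (e^x - e^-x)/(e^x + e^-x); cosh(x) ≥ 1 is never zero, so this holds for every real x.
So the two sides agree for every real x for which both sides are defined.

Conclusion: True.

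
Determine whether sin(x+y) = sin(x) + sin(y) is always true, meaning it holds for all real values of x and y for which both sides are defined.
Claim: sin(x+y) = sin(x) + sin(y).
Test a specific point where both sides are defined: x = π, y = π/6.
LHS = sin(x+y) ≈ -0.5000
RHS = sin(x) + sin(y) ≈ 0.5000
Since -0.5000 ≠ 0.5000, the equation fails at this point, so it cannot hold for all real values of x and y for which both sides are defined.
The correct expansion is sin(x+y) = sin(x)cos(y) + cos(x)sin(y); sine is not additive.

Conclusion: No, this is NOT an identity.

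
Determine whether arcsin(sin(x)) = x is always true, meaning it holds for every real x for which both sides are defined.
No, this is NOT an identity.

Claim: arcsin(sin(x)) = x.
Test a specific point where both sides are defined: x = π.
LHS = arcsin(sin(x)) ≈ 0.0000
RHS = x ≈ 3.1416
Since 0.0000 ≠ 3.1416, the equation fails at this point, so it cannot hold for every real x for which both sides are defined.
arcsin only returns values in [-π/2, π/2], so arcsin(sin(x)) = x holds only for x in that interval, not for all real x.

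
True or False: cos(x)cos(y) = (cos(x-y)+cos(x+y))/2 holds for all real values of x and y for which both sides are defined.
True.

Claim: cos(x)cos(y) = (cos(x-y)+cos(x+y))/2.
Reasoning: cos(x-y) = cos(x)cos(y) + sin(x)sin(y) and cos(x+y) = cos(x)cos(y) - sin(x)sin(y). Adding, cos(x-y) + cos(x+y) = 2cos(x)cos(y); divide by 2.
So the two sides agree for all real values of x and y for which both sides are defined.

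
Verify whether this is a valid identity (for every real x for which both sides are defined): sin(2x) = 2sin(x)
No, this is NOT an identity.

Claim: sin(2x) = 2sin(x).
Test a specific point where both sides are defined: x = π/6.
LHS = sin(2x) ≈ 0.8660
RHS = 2sin(x) ≈ 1.0000
Since 0.8660 ≠ 1.0000, the equation fails at this point, so it cannot hold for every real x for which both sides are defined.
The correct double-angle formula is sin(2x) = 2sin(x)cos(x).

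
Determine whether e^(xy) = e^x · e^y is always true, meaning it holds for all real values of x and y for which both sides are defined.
Claim: e^(xy) = e^x · e^y.
Test a specific point where both sides are defined: x = -1, y = 4.
LHS = e^(xy) ≈ 0.0183
RHS = e^x · e^y ≈ 20.0855
Since 0.0183 ≠ 20.0855, the equation fails at this point, so it cannot hold for all real values of x and y for which both sides are defined.
e^x · e^y = e^(x+y), not e^(xy).

Conclusion: No, this is NOT an identity.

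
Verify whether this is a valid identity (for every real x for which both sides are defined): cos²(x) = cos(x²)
No, this is NOT an identity.

Claim: cos²(x) = cos(x²).
Test a specific point where both sides are defined: x = 3π/4.
LHS = cos²(x) ≈ 0.5000
RHS = cos(x²) ≈ 0.7442
Since 0.5000 ≠ 0.7442, the equation fails at this point, so it cannot hold for every real x for which both sides are defined.
cos²(x) means (cos x)², squaring the output; cos(x²) squares the input. These are different functions.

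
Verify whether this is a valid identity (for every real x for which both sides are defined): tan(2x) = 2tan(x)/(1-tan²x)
Yes, this is an identity.

Claim: tan(2x) = 2tan(x)/(1-tan²x).
Reasoning: tan(2x) = sin(2x)/cos(2x) = 2sin(x)cos(x) / (cos²x - sin²x). Divide numerator and denominator by cos²x: 2tan(x) / (1 - tan²x).
So the two sides agree for every real x for which both sides are defined.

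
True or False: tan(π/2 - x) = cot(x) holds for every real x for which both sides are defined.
Claim: tan(π/2 - x) = cot(x).
Reasoning: tan(π/2 - x) = sin(π/2 - x)/cos(π/2 - x) = cos(x)/sin(x) = cot(x), using the cofunction identities sin(π/2 - x) = cos(x) and cos(π/2 - x) = sin(x).
So the two sides agree for every real x for which both sides are defined.

Conclusion: True.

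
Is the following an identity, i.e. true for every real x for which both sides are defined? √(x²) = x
Claim: √(x²) = x.
Test a specific point where both sides are defined: x = -3.
LHS = √(x²) ≈ 3.0000
RHS = x ≈ -3.0000
Since 3.0000 ≠ -3.0000, the equation fails at this point, so it cannot hold for every real x for which both sides are defined.
√(x²) = |x|, which differs from x whenever x < 0 (both sides are defined for every real x).

Conclusion: No, this is NOT an identity.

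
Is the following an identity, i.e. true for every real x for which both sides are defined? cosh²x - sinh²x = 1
Yes, this is an identity.

Claim: cosh²x - sinh²x = 1.
Reasoning: With cosh(x) = (e^x + e^-x)/2 and sinh(x) = (e^x - e^-x)/2: cosh²x = (e^(2x) + 2 + e^(-2x))/4 and sinh²x = (e^(2x) - 2 + e^(-2x))/4. Subtracting leaves 4/4 = 1.
So the two sides agree for every real x for which both sides are defined.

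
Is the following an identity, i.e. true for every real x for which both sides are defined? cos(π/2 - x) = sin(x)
Yes, this is an identity.

Claim: cos(π/2 - x) = sin(x).
Reasoning: Use cos(u - v) = cos(u)cos(v) + sin(u)sin(v) with u = π/2, v = x: cos(π/2)cos(x) + sin(π/2)sin(x) = 0·cos(x) + 1·sin(x) = sin(x).
So the two sides agree for every real x for which both sides are defined.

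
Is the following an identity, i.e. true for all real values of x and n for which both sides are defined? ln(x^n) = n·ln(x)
Yes, this is an identity.

Claim: ln(x^n) = n·ln(x).
Reasoning: The right side requires x > 0. For x > 0, x^n = (e^(ln x))^n = e^(n·ln x), so taking ln of both sides gives ln(x^n) = n·ln(x).
So the two sides agree for all real values of x and n for which both sides are defined.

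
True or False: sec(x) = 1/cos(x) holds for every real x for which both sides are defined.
True.

Claim: sec(x) = 1/cos(x).
Reasoning: sec(x) is by definition the reciprocal of cos(x), wherever cos(x) ≠ 0.
So the two sides agree for every real x for which both sides are defined.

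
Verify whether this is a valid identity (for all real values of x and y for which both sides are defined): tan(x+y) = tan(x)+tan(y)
No, this is NOT an identity.

Claim: tan(x+y) = tan(x)+tan(y).
Test a specific point where both sides are defined: x = π/4, y = 2π/3.
LHS = tan(x+y) ≈ -0.2679
RHS = tan(x)+tan(y) ≈ -0.7321
Since -0.2679 ≠ -0.7321, the equation fails at this point, so it cannot hold for all real values of x and y for which both sides are defined.
The correct formula is tan(x+y) = (tan(x) + tan(y))/(1 - tan(x)tan(y)).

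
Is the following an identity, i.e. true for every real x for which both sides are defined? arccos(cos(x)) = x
Claim: arccos(cos(x)) = x.
Test a specific point where both sides are defined: x = -π/4.
LHS = arccos(cos(x)) ≈ 0.7854
RHS = x ≈ -0.7854
Since 0.7854 ≠ -0.7854, the equation fails at this point, so it cannot hold for every real x for which both sides are defined.
arccos only returns values in [0, π], so arccos(cos(x)) = x holds only for x in that interval, not for all real x.

Conclusion: No, this is NOT an identity.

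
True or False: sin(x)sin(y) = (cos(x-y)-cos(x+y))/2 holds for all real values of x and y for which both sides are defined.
Claim: sin(x)sin(y) = (cos(x-y)-cos(x+y))/2.
Reasoning: cos(x-y) = cos(x)cos(y) + sin(x)sin(y) and cos(x+y) = cos(x)cos(y) - sin(x)sin(y). Subtracting, cos(x-y) - cos(x+y) = 2sin(x)sin(y); divide by 2.
So the two sides agree for all real values of x and y for which both sides are defined.

Conclusion: True.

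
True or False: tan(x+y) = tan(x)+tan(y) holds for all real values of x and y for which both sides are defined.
Claim: tan(x+y) = tan(x)+tan(y).
Test a specific point where both sides are defined: x = -π/3, y = -π/3.
LHS = tan(x+y) ≈ 1.7321
RHS = tan(x)+tan(y) ≈ -3.4641
Since 1.7321 ≠ -3.4641, the equation fails at this point, so it cannot hold for all real values of x and y for which both sides are defined.
The correct formula is tan(x+y) = (tan(x) + tan(y))/(1 - tan(x)tan(y)).

Conclusion: False.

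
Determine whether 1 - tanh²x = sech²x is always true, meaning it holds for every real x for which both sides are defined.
Claim: 1 - tanh²x = sech²x.
Reasoning: Divide cosh²x - sinh²x = 1 through by cosh²x (never zero): 1 - tanh²x = 1/cosh²x = sech²x.
So the two sides agree for every real x for which both sides are defined.

Conclusion: Yes, this is an identity.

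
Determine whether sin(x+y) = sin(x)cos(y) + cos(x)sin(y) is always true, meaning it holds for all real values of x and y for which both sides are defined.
Claim: sin(x+y) = sin(x)cos(y) + cos(x)sin(y).
Reasoning: By Euler's formula e^(i(x+y)) = e^(ix)·e^(iy) = (cos x + i·sin x)(cos y + i·sin y). The imaginary part of the left side is sin(x+y); the imaginary part of the product is sin(x)cos(y) + cos(x)sin(y).
So the two sides agree for all real values of x and y for which both sides are defined.

Conclusion: Yes, this is an identity.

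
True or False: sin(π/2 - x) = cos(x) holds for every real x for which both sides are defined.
True.

Claim: sin(π/2 - x) = cos(x).
Reasoning: Use sin(u - v) = sin(u)cos(v) - cos(u)sin(v) with u = π/2, v = x: sin(π/2)cos(x) - cos(π/2)sin(x) = 1·cos(x) - 0·sin(x) = cos(x).
So the two sides agree for every real x for which both sides are defined.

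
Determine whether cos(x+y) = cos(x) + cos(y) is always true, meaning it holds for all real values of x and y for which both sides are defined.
Claim: cos(x+y) = cos(x) + cos(y).
Test a specific point where both sides are defined: x = 2π/3, y = 3π/4.
LHS = cos(x+y) ≈ -0.2588
RHS = cos(x) + cos(y) ≈ -1.2071
Since -0.2588 ≠ -1.2071, the equation fails at this point, so it cannot hold for all real values of x and y for which both sides are defined.
The correct expansion is cos(x+y) = cos(x)cos(y) - sin(x)sin(y); cosine is not additive.

Conclusion: No, this is NOT an identity.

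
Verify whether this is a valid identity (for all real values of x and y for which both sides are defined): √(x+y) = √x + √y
Claim: √(x+y) = √x + √y.
Test a specific point where both sides are defined: x = 2, y = 5.
LHS = √(x+y) ≈ 2.6458
RHS = √x + √y ≈ 3.6503
Since 2.6458 ≠ 3.6503, the equation fails at this point, so it cannot hold for all real values of x and y for which both sides are defined.
Squaring the right side gives x + 2√(xy) + y, not x + y.

Conclusion: No, this is NOT an identity.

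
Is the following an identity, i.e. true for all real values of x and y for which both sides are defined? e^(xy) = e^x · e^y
Claim: e^(xy) = e^x · e^y.
Test a specific point where both sides are defined: x = -3, y = 3.
LHS = e^(xy) ≈ 0.0001
RHS = e^x · e^y ≈ 1.0000
Since 0.0001 ≠ 1.0000, the equation fails at this point, so it cannot hold for all real values of x and y for which both sides are defined.
e^x · e^y = e^(x+y), not e^(xy).

Conclusion: No, this is NOT an identity.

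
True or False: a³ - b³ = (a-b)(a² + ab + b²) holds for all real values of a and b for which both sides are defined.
True.

Claim: a³ - b³ = (a-b)(a² + ab + b²).
Reasoning: Expand the right side: (a-b)(a² + ab + b²) = a³ + a²b + ab² - a²b - ab² - b³ = a³ - b³ (the middle terms cancel in pairs).
So the two sides agree for all real values of a and b for which both sides are defined.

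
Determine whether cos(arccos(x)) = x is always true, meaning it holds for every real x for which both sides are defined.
Yes, this is an identity.

Claim: cos(arccos(x)) = x.
Reasoning: For -1 ≤ x ≤ 1 (where arccos is defined), arccos(x) is by definition an angle whose cosine equals x. Taking the cosine of that angle returns x. (Note the other order, arccos(cos x) = x, is NOT an identity.)
So the two sides agree for every real x for which both sides are defined.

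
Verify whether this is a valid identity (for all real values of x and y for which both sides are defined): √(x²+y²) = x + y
Claim: √(x²+y²) = x + y.
Test a specific point where both sides are defined: x = 5, y = 3/2.
LHS = √(x²+y²) ≈ 5.2202
RHS = x + y ≈ 6.5000
Since 5.2202 ≠ 6.5000, the equation fails at this point, so it cannot hold for all real values of x and y for which both sides are defined.
(x+y)² = x² + 2xy + y², not x² + y², so the square root does not split this way.

Conclusion: No, this is NOT an identity.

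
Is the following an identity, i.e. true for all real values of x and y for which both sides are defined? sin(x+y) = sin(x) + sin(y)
No, this is NOT an identity.

Claim: sin(x+y) = sin(x) + sin(y).
Test a specific point where both sides are defined: x = 2π/3, y = 2π/3.
LHS = sin(x+y) ≈ -0.8660
RHS = sin(x) + sin(y) ≈ 1.7321
Since -0.8660 ≠ 1.7321, the equation fails at this point, so it cannot hold for all real values of x and y for which both sides are defined.
The correct expansion is sin(x+y) = sin(x)cos(y) + cos(x)sin(y); sine is not additive.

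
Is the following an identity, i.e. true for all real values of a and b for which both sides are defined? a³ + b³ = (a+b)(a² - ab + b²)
Claim: a³ + b³ = (a+b)(a² - ab + b²).
Reasoning: Expand the right side: (a+b)(a² - ab + b²) = a³ - a²b + ab² + a²b - ab² + b³ = a³ + b³ (the middle terms cancel in pairs).
So the two sides agree for all real values of a and b for which both sides are defined.

Conclusion: Yes, this is an identity.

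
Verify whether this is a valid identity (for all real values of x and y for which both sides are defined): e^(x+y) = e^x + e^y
Claim: e^(x+y) = e^x + e^y.
Test a specific point where both sides are defined: x = -2, y = 3/2.
LHS = e^(x+y) ≈ 0.6065
RHS = e^x + e^y ≈ 4.6170
Since 0.6065 ≠ 4.6170, the equation fails at this point, so it cannot hold for all real values of x and y for which both sides are defined.
The correct rule is e^(x+y) = e^x · e^y (a product, not a sum).

Conclusion: No, this is NOT an identity.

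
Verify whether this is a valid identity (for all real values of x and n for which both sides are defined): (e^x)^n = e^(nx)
Claim: (e^x)^n = e^(nx).
Reasoning: e^x is a positive real number, and for a positive base B and real exponent n, B^n = e^(n·ln B). With B = e^x, ln B = x, so (e^x)^n = e^(n·x).
So the two sides agree for all real values of x and n for which both sides are defined.

Conclusion: Yes, this is an identity.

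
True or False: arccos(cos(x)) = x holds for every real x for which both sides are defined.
False.

Claim: arccos(cos(x)) = x.
Test a specific point where both sides are defined: x = -π/2.
LHS = arccos(cos(x)) ≈ 1.5708
RHS = x ≈ -1.5708
Since 1.5708 ≠ -1.5708, the equation fails at this point, so it cannot hold for every real x for which both sides are defined.
arccos only returns values in [0, π], so arccos(cos(x)) = x holds only for x in that interval, not for all real x.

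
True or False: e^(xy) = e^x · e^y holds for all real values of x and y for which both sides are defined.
Claim: e^(xy) = e^x · e^y.
Test a specific point where both sides are defined: x = -1, y = 2.
LHS = e^(xy) ≈ 0.1353
RHS = e^x · e^y ≈ 2.7183
Since 0.1353 ≠ 2.7183, the equation fails at this point, so it cannot hold for all real values of x and y for which both sides are defined.
e^x · e^y = e^(x+y), not e^(xy).

Conclusion: False.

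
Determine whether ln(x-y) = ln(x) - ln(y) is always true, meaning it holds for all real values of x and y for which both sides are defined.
No, this is NOT an identity.

Claim: ln(x-y) = ln(x) - ln(y).
Test a specific point where both sides are defined: x = 3/2, y = 1.
LHS = ln(x-y) ≈ -0.6931
RHS = ln(x) - ln(y) ≈ 0.4055
Since -0.6931 ≠ 0.4055, the equation fails at this point, so it cannot hold for all real values of x and y for which both sides are defined.
ln(x) - ln(y) = ln(x/y), not ln(x-y).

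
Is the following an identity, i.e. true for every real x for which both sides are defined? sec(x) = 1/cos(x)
Claim: sec(x) = 1/cos(x).
Reasoning: sec(x) is by definition the reciprocal of cos(x), wherever cos(x) ≠ 0.
So the two sides agree for every real x for which both sides are defined.

Conclusion: Yes, this is an identity.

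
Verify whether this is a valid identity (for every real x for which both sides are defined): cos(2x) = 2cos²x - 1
Yes, this is an identity.

Claim: cos(2x) = 2cos²x - 1.
Reasoning: cos(2x) = cos²x - sin²x. Replace sin²x by 1 - cos²x: cos²x - (1 - cos²x) = 2cos²x - 1.
So the two sides agree for every real x for which both sides are defined.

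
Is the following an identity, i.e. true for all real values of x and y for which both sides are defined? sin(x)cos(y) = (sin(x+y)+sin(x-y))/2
Yes, this is an identity.

Claim: sin(x)cos(y) = (sin(x+y)+sin(x-y))/2.
Reasoning: sin(x+y) = sin(x)cos(y) + cos(x)sin(y) and sin(x-y) = sin(x)cos(y) - cos(x)sin(y). Adding, sin(x+y) + sin(x-y) = 2sin(x)cos(y); divide by 2.
So the two sides agree for all real values of x and y for which both sides are defined.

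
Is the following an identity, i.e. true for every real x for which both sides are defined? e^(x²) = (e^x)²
No, this is NOT an identity.

Claim: e^(x²) = (e^x)².
Test a specific point where both sides are defined: x = 1.
LHS = e^(x²) ≈ 2.7183
RHS = (e^x)² ≈ 7.3891
Since 2.7183 ≠ 7.3891, the equation fails at this point, so it cannot hold for every real x for which both sides are defined.
(e^x)² = e^(2x), and 2x ≠ x² in general.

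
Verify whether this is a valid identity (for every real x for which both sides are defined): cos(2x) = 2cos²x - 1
Claim: cos(2x) = 2cos²x - 1.
Reasoning: cos(2x) = cos²x - sin²x. Replace sin²x by 1 - cos²x: cos²x - (1 - cos²x) = 2cos²x - 1.
So the two sides agree for every real x for which both sides are defined.

Conclusion: Yes, this is an identity.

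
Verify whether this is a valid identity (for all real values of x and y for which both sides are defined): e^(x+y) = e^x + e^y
Claim: e^(x+y) = e^x + e^y.
Test a specific point where both sides are defined: x = 3, y = 1.
LHS = e^(x+y) ≈ 54.5982
RHS = e^x + e^y ≈ 22.8038
Since 54.5982 ≠ 22.8038, the equation fails at this point, so it cannot hold for all real values of x and y for which both sides are defined.
The correct rule is e^(x+y) = e^x · e^y (a product, not a sum).

Conclusion: No, this is NOT an identity.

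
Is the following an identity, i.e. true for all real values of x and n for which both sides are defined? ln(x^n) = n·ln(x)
Claim: ln(x^n) = n·ln(x).
Reasoning: The right side requires x > 0. For x > 0, x^n = (e^(ln x))^n = e^(n·ln x), so taking ln of both sides gives ln(x^n) = n·ln(x).
So the two sides agree for all real values of x and n for which both sides are defined.

Conclusion: Yes, this is an identity.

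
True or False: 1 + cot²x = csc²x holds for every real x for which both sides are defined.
Claim: 1 + cot²x = csc²x.
Reasoning: Start from sin²x + cos²x = 1 and divide every term by sin²x (allowed wherever cot x and csc x are defined): 1 + cot²x = 1/sin²x = csc²x.
So the two sides agree for every real x for which both sides are defined.

Conclusion: True.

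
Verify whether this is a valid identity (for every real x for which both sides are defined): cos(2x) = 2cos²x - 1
Claim: cos(2x) = 2cos²x - 1.
Reasoning: cos(2x) = cos²x - sin²x. Replace sin²x by 1 - cos²x: cos²x - (1 - cos²x) = 2cos²x - 1.
So the two sides agree for every real x for which both sides are defined.

Conclusion: Yes, this is an identity.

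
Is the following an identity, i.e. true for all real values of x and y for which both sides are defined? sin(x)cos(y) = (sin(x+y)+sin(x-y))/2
Claim: sin(x)cos(y) = (sin(x+y)+sin(x-y))/2.
Reasoning: sin(x+y) = sin(x)cos(y) + cos(x)sin(y) and sin(x-y) = sin(x)cos(y) - cos(x)sin(y). Adding, sin(x+y) + sin(x-y) = 2sin(x)cos(y); divide by 2.
So the two sides agree for all real values of x and y for which both sides are defined.

Conclusion: Yes, this is an identity.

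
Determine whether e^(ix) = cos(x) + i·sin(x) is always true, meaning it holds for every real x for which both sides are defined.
Claim: e^(ix) = cos(x) + i·sin(x).
Reasoning: Euler's formula. Expand e^(ix) = Σ (ix)^k / k!. Since i² = -1, the even-k terms are Σ (-1)^m x^(2m)/(2m)! = cos(x) and the odd-k terms are i · Σ (-1)^m x^(2m+1)/(2m+1)! = i·sin(x).
So the two sides agree for every real x for which both sides are defined.

Conclusion: Yes, this is an identity.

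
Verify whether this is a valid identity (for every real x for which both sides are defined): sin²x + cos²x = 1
Yes, this is an identity.

Claim: sin²x + cos²x = 1.
Reasoning: The point (cos x, sin x) lies on the unit circle X² + Y² = 1, so cos²x + sin²x = 1 for every real x.
So the two sides agree for every real x for which both sides are defined.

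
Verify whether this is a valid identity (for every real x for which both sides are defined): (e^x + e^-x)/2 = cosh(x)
Claim: (e^x + e^-x)/2 = cosh(x).
Reasoning: This is exactly the definition of the hyperbolic cosine: cosh(x) := (e^x + e^-x)/2.
So the two sides agree for every real x for which both sides are defined.

Conclusion: Yes, this is an identity.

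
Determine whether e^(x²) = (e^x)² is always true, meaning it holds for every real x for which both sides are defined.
No, this is NOT an identity.

Claim: e^(x²) = (e^x)².
Test a specific point where both sides are defined: x = 3/2.
LHS = e^(x²) ≈ 9.4877
RHS = (e^x)² ≈ 20.0855
Since 9.4877 ≠ 20.0855, the equation fails at this point, so it cannot hold for every real x for which both sides are defined.
(e^x)² = e^(2x), and 2x ≠ x² in general.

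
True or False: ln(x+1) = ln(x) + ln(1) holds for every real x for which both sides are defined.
False.

Claim: ln(x+1) = ln(x) + ln(1).
Test a specific point where both sides are defined: x = 2.
LHS = ln(x+1) ≈ 1.0986
RHS = ln(x) + ln(1) ≈ 0.6931
Since 1.0986 ≠ 0.6931, the equation fails at this point, so it cannot hold for every real x for which both sides are defined.
ln(1) = 0, so the right side is just ln(x), which differs from ln(x+1).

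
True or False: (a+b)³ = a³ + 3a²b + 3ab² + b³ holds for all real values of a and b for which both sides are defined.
True.

Claim: (a+b)³ = a³ + 3a²b + 3ab² + b³.
Reasoning: (a+b)³ = (a+b)(a+b)² = (a+b)(a² + 2ab + b²) = a³ + 2a²b + ab² + a²b + 2ab² + b³ = a³ + 3a²b + 3ab² + b³.
So the two sides agree for all real values of a and b for which both sides are defined.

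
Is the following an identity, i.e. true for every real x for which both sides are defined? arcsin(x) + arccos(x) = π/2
Claim: arcsin(x) + arccos(x) = π/2.
Reasoning: Both sides are defined for -1 ≤ x ≤ 1. Let θ = arcsin(x), so sin θ = x and θ ∈ [-π/2, π/2]. Then cos(π/2 - θ) = sin θ = x and π/2 - θ ∈ [0, π], which is exactly the range of arccos, so arccos(x) = π/2 - θ. Adding: arcsin(x) + arccos(x) = θ + (π/2 - θ) = π/2.
So the two sides agree for every real x for which both sides are defined.

Conclusion: Yes, this is an identity.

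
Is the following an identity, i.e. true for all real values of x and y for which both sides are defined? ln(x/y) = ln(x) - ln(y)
Yes, this is an identity.

Claim: ln(x/y) = ln(x) - ln(y).
Reasoning: Both sides are simultaneously defined only when x, y > 0. Write x = e^p, y = e^q. Then x/y = e^(p-q), so ln(x/y) = p - q = ln(x) - ln(y).
So the two sides agree for all real values of x and y for which both sides are defined.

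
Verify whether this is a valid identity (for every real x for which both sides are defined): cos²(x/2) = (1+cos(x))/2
Claim: cos²(x/2) = (1+cos(x))/2.
Reasoning: Use cos(2θ) = 2cos²θ - 1 with θ = x/2: cos(x) = 2cos²(x/2) - 1. Solving for cos²(x/2) gives (1 + cos(x))/2.
So the two sides agree for every real x for which both sides are defined.

Conclusion: Yes, this is an identity.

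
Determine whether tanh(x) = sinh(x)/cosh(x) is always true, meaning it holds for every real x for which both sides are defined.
Yes, this is an identity.

Claim: tanh(x) = sinh(x)/cosh(x).
Reasoning: tanh(x) is defined as sinh(x)/cosh(x) = (e^x - e^-x)/(e^x + e^-x); cosh(x) ≥ 1 is never zero, so this holds for every real x.
So the two sides agree for every real x for which both sides are defined.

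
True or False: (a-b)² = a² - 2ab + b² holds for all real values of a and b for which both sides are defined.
Claim: (a-b)² = a² - 2ab + b².
Reasoning: Expand: (a-b)² = (a-b)(a-b) = a·a - a·b - b·a + b·b = a² - 2ab + b².
So the two sides agree for all real values of a and b for which both sides are defined.

Conclusion: True.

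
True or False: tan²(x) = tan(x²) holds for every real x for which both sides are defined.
False.

Claim: tan²(x) = tan(x²).
Test a specific point where both sides are defined: x = 3π/4.
LHS = tan²(x) ≈ 1.0000
RHS = tan(x²) ≈ -0.8977
Since 1.0000 ≠ -0.8977, the equation fails at this point, so it cannot hold for every real x for which both sides are defined.
tan²(x) means (tan x)², squaring the output; tan(x²) squares the input. These are different functions.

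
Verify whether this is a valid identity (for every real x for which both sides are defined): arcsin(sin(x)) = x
No, this is NOT an identity.

Claim: arcsin(sin(x)) = x.
Test a specific point where both sides are defined: x = π.
LHS = arcsin(sin(x)) ≈ 0.0000
RHS = x ≈ 3.1416
Since 0.0000 ≠ 3.1416, the equation fails at this point, so it cannot hold for every real x for which both sides are defined.
arcsin only returns values in [-π/2, π/2], so arcsin(sin(x)) = x holds only for x in that interval, not for all real x.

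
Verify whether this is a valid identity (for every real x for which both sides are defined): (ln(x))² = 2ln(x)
No, this is NOT an identity.

Claim: (ln(x))² = 2ln(x).
Test a specific point where both sides are defined: x = 1/2.
LHS = (ln(x))² ≈ 0.4805
RHS = 2ln(x) ≈ -1.3863
Since 0.4805 ≠ -1.3863, the equation fails at this point, so it cannot hold for every real x for which both sides are defined.
2ln(x) equals ln(x²), which is not the same as (ln x)².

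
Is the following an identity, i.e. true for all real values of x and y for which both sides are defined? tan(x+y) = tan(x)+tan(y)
Claim: tan(x+y) = tan(x)+tan(y).
Test a specific point where both sides are defined: x = -π/3, y = 2π/3.
LHS = tan(x+y) ≈ 1.7321
RHS = tan(x)+tan(y) ≈ -3.4641
Since 1.7321 ≠ -3.4641, the equation fails at this point, so it cannot hold for all real values of x and y for which both sides are defined.
The correct formula is tan(x+y) = (tan(x) + tan(y))/(1 - tan(x)tan(y)).

Conclusion: No, this is NOT an identity.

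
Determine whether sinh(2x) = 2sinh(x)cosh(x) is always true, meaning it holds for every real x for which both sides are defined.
Claim: sinh(2x) = 2sinh(x)cosh(x).
Reasoning: 2sinh(x)cosh(x) = 2 · (e^x - e^-x)/2 · (e^x + e^-x)/2 = (e^(2x) - e^(-2x))/2 = sinh(2x).
So the two sides agree for every real x for which both sides are defined.

Conclusion: Yes, this is an identity.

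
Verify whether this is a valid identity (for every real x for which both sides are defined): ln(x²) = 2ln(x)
Yes, this is an identity.

Claim: ln(x²) = 2ln(x).
Reasoning: The right side requires x > 0. For x > 0, x² = (e^(ln x))² = e^(2ln x), so ln(x²) = 2ln(x). (For x < 0 the right side is undefined, so those values are outside the claim.)
So the two sides agree for every real x for which both sides are defined.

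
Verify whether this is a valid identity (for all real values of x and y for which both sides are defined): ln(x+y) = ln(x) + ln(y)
Claim: ln(x+y) = ln(x) + ln(y).
Test a specific point where both sides are defined: x = 5, y = 5.
LHS = ln(x+y) ≈ 2.3026
RHS = ln(x) + ln(y) ≈ 3.2189
Since 2.3026 ≠ 3.2189, the equation fails at this point, so it cannot hold for all real values of x and y for which both sides are defined.
ln(x) + ln(y) = ln(xy), not ln(x+y).

Conclusion: No, this is NOT an identity.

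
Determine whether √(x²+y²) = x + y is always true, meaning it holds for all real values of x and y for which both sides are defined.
No, this is NOT an identity.

Claim: √(x²+y²) = x + y.
Test a specific point where both sides are defined: x = -1, y = -1.
LHS = √(x²+y²) ≈ 1.4142
RHS = x + y ≈ -2.0000
Since 1.4142 ≠ -2.0000, the equation fails at this point, so it cannot hold for all real values of x and y for which both sides are defined.
(x+y)² = x² + 2xy + y², not x² + y², so the square root does not split this way.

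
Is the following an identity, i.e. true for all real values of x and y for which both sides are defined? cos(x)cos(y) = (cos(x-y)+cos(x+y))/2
Claim: cos(x)cos(y) = (cos(x-y)+cos(x+y))/2.
Reasoning: cos(x-y) = cos(x)cos(y) + sin(x)sin(y) and cos(x+y) = cos(x)cos(y) - sin(x)sin(y). Adding, cos(x-y) + cos(x+y) = 2cos(x)cos(y); divide by 2.
So the two sides agree for all real values of x and y for which both sides are defined.

Conclusion: Yes, this is an identity.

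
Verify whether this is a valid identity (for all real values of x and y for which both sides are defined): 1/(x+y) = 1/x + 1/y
No, this is NOT an identity.

Claim: 1/(x+y) = 1/x + 1/y.
Test a specific point where both sides are defined: x = 2, y = 1/2.
LHS = 1/(x+y) ≈ 0.4000
RHS = 1/x + 1/y ≈ 2.5000
Since 0.4000 ≠ 2.5000, the equation fails at this point, so it cannot hold for all real values of x and y for which both sides are defined.
1/x + 1/y = (x+y)/(xy), which is not 1/(x+y).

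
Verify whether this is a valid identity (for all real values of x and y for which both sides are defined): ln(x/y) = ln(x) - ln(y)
Yes, this is an identity.

Claim: ln(x/y) = ln(x) - ln(y).
Reasoning: Both sides are simultaneously defined only when x, y > 0. Write x = e^p, y = e^q. Then x/y = e^(p-q), so ln(x/y) = p - q = ln(x) - ln(y).
So the two sides agree for all real values of x and y for which both sides are defined.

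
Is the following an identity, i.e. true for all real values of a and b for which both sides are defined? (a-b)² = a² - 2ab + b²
Yes, this is an identity.

Claim: (a-b)² = a² - 2ab + b².
Reasoning: Expand: (a-b)² = (a-b)(a-b) = a·a - a·b - b·a + b·b = a² - 2ab + b².
So the two sides agree for all real values of a and b for which both sides are defined.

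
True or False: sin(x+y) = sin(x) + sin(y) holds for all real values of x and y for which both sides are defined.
False.

Claim: sin(x+y) = sin(x) + sin(y).
Test a specific point where both sides are defined: x = π/3, y = 2π/3.
LHS = sin(x+y) ≈ 0.0000
RHS = sin(x) + sin(y) ≈ 1.7321
Since 0.0000 ≠ 1.7321, the equation fails at this point, so it cannot hold for all real values of x and y for which both sides are defined.
The correct expansion is sin(x+y) = sin(x)cos(y) + cos(x)sin(y); sine is not additive.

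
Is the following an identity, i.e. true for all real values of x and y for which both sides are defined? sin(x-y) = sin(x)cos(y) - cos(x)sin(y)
Claim: sin(x-y) = sin(x)cos(y) - cos(x)sin(y).
Reasoning: Replace y by -y in sin(x+y) = sin(x)cos(y) + cos(x)sin(y) and use cos(-y) = cos(y), sin(-y) = -sin(y): sin(x-y) = sin(x)cos(y) - cos(x)sin(y).
So the two sides agree for all real values of x and y for which both sides are defined.

Conclusion: Yes, this is an identity.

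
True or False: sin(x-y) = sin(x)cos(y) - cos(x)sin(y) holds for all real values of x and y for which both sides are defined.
True.

Claim: sin(x-y) = sin(x)cos(y) - cos(x)sin(y).
Reasoning: Replace y by -y in sin(x+y) = sin(x)cos(y) + cos(x)sin(y) and use cos(-y) = cos(y), sin(-y) = -sin(y): sin(x-y) = sin(x)cos(y) - cos(x)sin(y).
So the two sides agree for all real values of x and y for which both sides are defined.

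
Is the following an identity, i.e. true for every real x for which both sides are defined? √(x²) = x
Claim: √(x²) = x.
Test a specific point where both sides are defined: x = -1.
LHS = √(x²) ≈ 1.0000
RHS = x ≈ -1.0000
Since 1.0000 ≠ -1.0000, the equation fails at this point, so it cannot hold for every real x for which both sides are defined.
√(x²) = |x|, which differs from x whenever x < 0 (both sides are defined for every real x).

Conclusion: No, this is NOT an identity.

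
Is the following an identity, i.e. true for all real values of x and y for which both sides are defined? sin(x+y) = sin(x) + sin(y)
Claim: sin(x+y) = sin(x) + sin(y).
Test a specific point where both sides are defined: x = -π/2, y = 3π/4.
LHS = sin(x+y) ≈ 0.7071
RHS = sin(x) + sin(y) ≈ -0.2929
Since 0.7071 ≠ -0.2929, the equation fails at this point, so it cannot hold for all real values of x and y for which both sides are defined.
The correct expansion is sin(x+y) = sin(x)cos(y) + cos(x)sin(y); sine is not additive.

Conclusion: No, this is NOT an identity.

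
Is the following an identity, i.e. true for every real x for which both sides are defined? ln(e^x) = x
Yes, this is an identity.

Claim: ln(e^x) = x.
Reasoning: ln is the inverse of the exponential: ln(e^x) asks for the exponent p with e^p = e^x, and since e^p is one-to-one that exponent is p = x.
So the two sides agree for every real x for which both sides are defined.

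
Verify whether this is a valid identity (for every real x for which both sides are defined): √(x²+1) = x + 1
Claim: √(x²+1) = x + 1.
Test a specific point where both sides are defined: x = 1.
LHS = √(x²+1) ≈ 1.4142
RHS = x + 1 ≈ 2.0000
Since 1.4142 ≠ 2.0000, the equation fails at this point, so it cannot hold for every real x for which both sides are defined.
(x+1)² = x² + 2x + 1 ≠ x² + 1 unless x = 0.

Conclusion: No, this is NOT an identity.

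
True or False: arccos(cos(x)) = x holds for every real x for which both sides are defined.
False.

Claim: arccos(cos(x)) = x.
Test a specific point where both sides are defined: x = -π/4.
LHS = arccos(cos(x)) ≈ 0.7854
RHS = x ≈ -0.7854
Since 0.7854 ≠ -0.7854, the equation fails at this point, so it cannot hold for every real x for which both sides are defined.
arccos only returns values in [0, π], so arccos(cos(x)) = x holds only for x in that interval, not for all real x.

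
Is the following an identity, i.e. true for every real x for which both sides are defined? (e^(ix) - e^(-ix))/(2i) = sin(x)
Claim: (e^(ix) - e^(-ix))/(2i) = sin(x).
Reasoning: By Euler's formula e^(ix) = cos(x) + i·sin(x) and e^(-ix) = cos(x) - i·sin(x). Subtracting cancels the cosine terms: e^(ix) - e^(-ix) = 2i·sin(x); divide by 2i.
So the two sides agree for every real x for which both sides are defined.

Conclusion: Yes, this is an identity.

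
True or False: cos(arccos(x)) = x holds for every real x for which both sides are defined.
True.

Claim: cos(arccos(x)) = x.
Reasoning: For -1 ≤ x ≤ 1 (where arccos is defined), arccos(x) is by definition an angle whose cosine equals x. Taking the cosine of that angle returns x. (Note the other order, arccos(cos x) = x, is NOT an identity.)
So the two sides agree for every real x for which both sides are defined.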